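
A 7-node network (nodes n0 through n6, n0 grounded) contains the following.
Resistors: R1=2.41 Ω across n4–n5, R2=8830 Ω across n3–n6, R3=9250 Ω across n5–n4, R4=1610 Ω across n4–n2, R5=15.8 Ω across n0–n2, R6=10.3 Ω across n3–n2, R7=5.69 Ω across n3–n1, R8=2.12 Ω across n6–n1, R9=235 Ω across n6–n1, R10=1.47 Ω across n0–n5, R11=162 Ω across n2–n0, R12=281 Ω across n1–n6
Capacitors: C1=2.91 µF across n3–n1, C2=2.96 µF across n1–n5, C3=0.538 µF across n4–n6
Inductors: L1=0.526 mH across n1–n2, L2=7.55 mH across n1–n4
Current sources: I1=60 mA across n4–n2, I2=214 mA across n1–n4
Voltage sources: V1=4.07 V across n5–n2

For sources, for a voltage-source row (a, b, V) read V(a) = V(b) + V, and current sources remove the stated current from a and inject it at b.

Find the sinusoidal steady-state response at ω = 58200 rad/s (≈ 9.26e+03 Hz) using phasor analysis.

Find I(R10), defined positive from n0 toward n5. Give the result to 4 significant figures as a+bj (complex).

Apply KCL at each of the 6 non-ground nodes and solve the resulting linear system.
Node n1: branches {C1, L1, C2, R7, R8, I2, R9, L2, R12} → V_1 = -0.2254+2.508j
Node n2: branches {L1, R4, R5, R6, I1, R11, V1} → V_2 = -3.693+0.000j
Node n3: branches {C1, R2, R6, R7} → V_3 = -1.515+2.416j
Node n4: branches {R1, R3, R4, I1, I2, L2, C3} → V_4 = 0.5603-0.04217j
Node n5: branches {R1, C2, R3, R10, V1} → V_5 = 0.3771+0.000j
Node n6: branches {R2, R8, R9, C3, R12} → V_6 = -0.05660+2.548j
Source currents: i(V1)=-0.6125-0.1213j

-0.2565+0.000j A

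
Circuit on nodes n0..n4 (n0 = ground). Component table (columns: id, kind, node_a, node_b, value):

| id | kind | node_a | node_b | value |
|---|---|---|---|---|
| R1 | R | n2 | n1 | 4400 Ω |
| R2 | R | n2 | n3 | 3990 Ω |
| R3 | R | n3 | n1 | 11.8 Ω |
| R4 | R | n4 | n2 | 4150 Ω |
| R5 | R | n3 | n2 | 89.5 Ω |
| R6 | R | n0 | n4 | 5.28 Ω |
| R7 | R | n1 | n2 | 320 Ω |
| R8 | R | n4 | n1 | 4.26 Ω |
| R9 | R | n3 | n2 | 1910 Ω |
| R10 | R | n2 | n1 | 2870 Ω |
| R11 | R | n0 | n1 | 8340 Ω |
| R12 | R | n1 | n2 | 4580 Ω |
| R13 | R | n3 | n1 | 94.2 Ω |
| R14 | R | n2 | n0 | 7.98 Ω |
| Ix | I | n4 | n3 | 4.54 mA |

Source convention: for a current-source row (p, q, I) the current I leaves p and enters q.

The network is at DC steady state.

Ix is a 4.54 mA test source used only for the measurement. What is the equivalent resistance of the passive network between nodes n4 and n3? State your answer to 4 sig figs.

MNA unknowns: 4 node voltages V₁..V_4
R1: Y=0.0002273 on G[2,1]
R2: Y=0.0002506 on G[2,3]
R3: Y=0.08475 on G[3,1]
R4: Y=0.0002410 on G[4,2]
R5: Y=0.01117 on G[3,2]
R6: Y=0.1894 on G[0,4]
R7: Y=0.003125 on G[1,2]
R8: Y=0.2347 on G[4,1]
R9: Y=0.0005236 on G[3,2]
R10: Y=0.0003484 on G[2,1]
R11: Y=0.0001199 on G[0,1]
R12: Y=0.0002183 on G[1,2]
R13: Y=0.01062 on G[3,1]
R14: Y=0.1253 on G[2,0]
Ix: z[4]−=0.00454, z[3]+=0.00454
solve → V1=0.01335, V2=0.004988, V3=0.05473, V4=-0.003309

R_eq = 12.78 Ω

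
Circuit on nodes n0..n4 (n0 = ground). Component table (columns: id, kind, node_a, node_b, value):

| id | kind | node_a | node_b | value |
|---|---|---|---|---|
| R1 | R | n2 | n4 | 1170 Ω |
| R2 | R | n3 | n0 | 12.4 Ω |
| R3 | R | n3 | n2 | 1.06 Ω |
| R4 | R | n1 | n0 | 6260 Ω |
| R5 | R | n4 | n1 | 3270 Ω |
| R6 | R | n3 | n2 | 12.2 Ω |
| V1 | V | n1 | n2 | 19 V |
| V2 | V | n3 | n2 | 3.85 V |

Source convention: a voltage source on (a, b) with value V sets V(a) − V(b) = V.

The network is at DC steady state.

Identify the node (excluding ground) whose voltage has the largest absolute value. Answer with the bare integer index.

1

Apply KCL at each of the 4 non-ground nodes and solve the resulting linear system.
Node n1: branches {R4, R5, V1} → V_1 = 15.12
Node n2: branches {R1, R3, R6, V1, V2} → V_2 = -3.880
Node n3: branches {R2, R3, R6, V2} → V_3 = -0.02995
Node n4: branches {R1, R5} → V_4 = 1.127
Source currents: i(V1)=-0.006695, i(V2)=-3.945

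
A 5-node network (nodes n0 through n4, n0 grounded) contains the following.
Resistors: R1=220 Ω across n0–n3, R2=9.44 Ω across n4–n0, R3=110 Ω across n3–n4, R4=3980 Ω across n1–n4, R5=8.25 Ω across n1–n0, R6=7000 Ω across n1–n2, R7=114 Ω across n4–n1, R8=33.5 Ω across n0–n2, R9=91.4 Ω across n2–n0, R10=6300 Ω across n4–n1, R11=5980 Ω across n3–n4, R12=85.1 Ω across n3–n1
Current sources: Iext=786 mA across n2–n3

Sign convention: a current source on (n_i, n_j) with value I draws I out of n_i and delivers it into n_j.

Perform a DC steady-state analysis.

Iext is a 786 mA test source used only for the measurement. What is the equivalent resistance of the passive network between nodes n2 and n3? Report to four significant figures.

R_eq = 66.47 Ω

Apply KCL at each of the 4 non-ground nodes and solve the resulting linear system.
Node n1: branches {R4, R5, R6, R7, R10, R12} → V_1 = 2.883
Node n2: branches {R6, R8, R9, Iext} → V_2 = -19.19
Node n3: branches {R1, R3, R11, R12, Iext} → V_3 = 33.05
Node n4: branches {R2, R3, R4, R7, R10, R11} → V_4 = 2.673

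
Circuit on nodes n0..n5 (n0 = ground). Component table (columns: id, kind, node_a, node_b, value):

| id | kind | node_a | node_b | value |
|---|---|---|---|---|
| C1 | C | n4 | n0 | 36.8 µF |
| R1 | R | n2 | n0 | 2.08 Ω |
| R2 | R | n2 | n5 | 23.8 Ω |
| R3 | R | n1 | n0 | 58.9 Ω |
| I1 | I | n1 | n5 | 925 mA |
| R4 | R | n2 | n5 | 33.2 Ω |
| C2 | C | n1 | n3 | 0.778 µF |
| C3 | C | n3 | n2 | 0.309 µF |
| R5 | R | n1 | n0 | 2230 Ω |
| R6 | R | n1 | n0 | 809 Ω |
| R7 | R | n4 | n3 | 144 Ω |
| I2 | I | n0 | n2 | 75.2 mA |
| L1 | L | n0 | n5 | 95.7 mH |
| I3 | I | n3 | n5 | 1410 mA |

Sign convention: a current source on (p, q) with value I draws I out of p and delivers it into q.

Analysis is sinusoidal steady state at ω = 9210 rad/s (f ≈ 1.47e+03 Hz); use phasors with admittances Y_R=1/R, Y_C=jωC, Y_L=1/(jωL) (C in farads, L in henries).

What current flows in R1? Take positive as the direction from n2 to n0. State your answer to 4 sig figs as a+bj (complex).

Apply KCL at each of the 5 non-ground nodes and solve the resulting linear system.
Node n1: branches {R3, I1, C2, R5, R6} → V_1 = -77.85-7.956j
Node n2: branches {R1, R2, R4, C3, I2} → V_2 = 4.621-0.5236j
Node n3: branches {C2, C3, R7, I3} → V_3 = -98.57+65.72j
Node n4: branches {C1, R7} → V_4 = 1.305+2.046j
Node n5: branches {R2, I1, R4, L1, I3} → V_5 = 36.99+0.05819j

2.222-0.2517j A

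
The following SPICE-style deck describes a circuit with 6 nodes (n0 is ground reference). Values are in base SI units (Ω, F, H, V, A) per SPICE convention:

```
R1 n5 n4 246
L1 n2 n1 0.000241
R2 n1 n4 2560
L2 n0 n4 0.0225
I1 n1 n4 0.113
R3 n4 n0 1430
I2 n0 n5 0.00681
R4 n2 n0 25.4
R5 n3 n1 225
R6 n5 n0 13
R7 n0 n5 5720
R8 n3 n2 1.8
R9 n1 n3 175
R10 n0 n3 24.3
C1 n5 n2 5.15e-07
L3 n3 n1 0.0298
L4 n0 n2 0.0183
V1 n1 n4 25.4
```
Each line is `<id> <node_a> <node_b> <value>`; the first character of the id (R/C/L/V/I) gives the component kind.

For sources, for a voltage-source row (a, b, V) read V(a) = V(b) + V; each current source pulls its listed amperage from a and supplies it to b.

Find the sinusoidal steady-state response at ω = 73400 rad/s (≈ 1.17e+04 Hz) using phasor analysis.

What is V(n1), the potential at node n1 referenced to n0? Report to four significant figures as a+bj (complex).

1.362+1.037j V

MNA unknowns: 5 node voltages V₁..V_5 plus 1 source current (V1)
R1: Y=0.004065+0.000j on G[5,4]
L1: Y=0.000-0.05653j on G[2,1]
R2: Y=0.0003906+0.000j on G[1,4]
L2: Y=0.000-0.0006055j on G[0,4]
I1: z[1]−=0.113, z[4]+=0.113
R3: Y=0.0006993+0.000j on G[4,0]
I2: z[0]−=0.00681, z[5]+=0.00681
R4: Y=0.03937+0.000j on G[2,0]
R5: Y=0.004444+0.000j on G[3,1]
R6: Y=0.07692+0.000j on G[5,0]
R7: Y=0.0001748+0.000j on G[0,5]
R8: Y=0.5556+0.000j on G[3,2]
R9: Y=0.005714+0.000j on G[1,3]
R10: Y=0.04115+0.000j on G[0,3]
C1: Y=0.000+0.03780j on G[5,2]
L3: Y=0.000-0.0004572j on G[3,1]
L4: Y=0.000-0.0007445j on G[0,2]
V1: row V1−V4=25.4, i_V1 at 1,4
solve → V1=1.362+1.037j, V2=0.7493-0.8136j, V3=0.7101-0.7280j, V4=-24.04+1.037j, V5=-0.4556+0.6131j
aux → i_V1=-0.2350+0.01700j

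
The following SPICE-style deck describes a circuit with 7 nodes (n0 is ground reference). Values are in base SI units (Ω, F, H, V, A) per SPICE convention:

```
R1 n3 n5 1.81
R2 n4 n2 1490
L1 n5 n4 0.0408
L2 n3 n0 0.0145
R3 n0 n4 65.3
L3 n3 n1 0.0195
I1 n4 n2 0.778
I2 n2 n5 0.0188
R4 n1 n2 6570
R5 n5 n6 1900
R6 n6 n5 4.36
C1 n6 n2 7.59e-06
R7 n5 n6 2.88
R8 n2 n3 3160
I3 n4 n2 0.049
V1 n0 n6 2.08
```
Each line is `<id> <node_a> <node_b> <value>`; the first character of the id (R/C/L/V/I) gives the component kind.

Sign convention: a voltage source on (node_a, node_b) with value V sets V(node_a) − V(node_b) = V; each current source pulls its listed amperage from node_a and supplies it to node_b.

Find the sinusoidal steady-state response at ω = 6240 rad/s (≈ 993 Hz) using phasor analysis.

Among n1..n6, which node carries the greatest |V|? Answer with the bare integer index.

MNA unknowns: 6 node voltages V₁..V_6 plus 1 source current (V1)
R1: Y=0.5525+0.000j on G[3,5]
R2: Y=0.0006711+0.000j on G[4,2]
L1: Y=0.000-0.003928j on G[5,4]
L2: Y=0.000-0.01105j on G[3,0]
R3: Y=0.01531+0.000j on G[0,4]
L3: Y=0.000-0.008218j on G[3,1]
I1: z[4]−=0.778, z[2]+=0.778
I2: z[2]−=0.0188, z[5]+=0.0188
R4: Y=0.0001522+0.000j on G[1,2]
R5: Y=0.0005263+0.000j on G[5,6]
R6: Y=0.2294+0.000j on G[6,5]
C1: Y=0.000+0.04736j on G[6,2]
R7: Y=0.3472+0.000j on G[5,6]
R8: Y=0.0003165+0.000j on G[2,3]
I3: z[4]−=0.049, z[2]+=0.049
V1: row V0−V6=2.08, i_V1 at 0,6
solve → V1=-1.832+0.2056j, V2=-1.855-16.40j, V3=-2.140+0.2060j, V4=-48.76-12.15j, V5=-2.136+0.2629j, V6=-2.080+0.000j
aux → i_V1=-0.7445-0.1624j

4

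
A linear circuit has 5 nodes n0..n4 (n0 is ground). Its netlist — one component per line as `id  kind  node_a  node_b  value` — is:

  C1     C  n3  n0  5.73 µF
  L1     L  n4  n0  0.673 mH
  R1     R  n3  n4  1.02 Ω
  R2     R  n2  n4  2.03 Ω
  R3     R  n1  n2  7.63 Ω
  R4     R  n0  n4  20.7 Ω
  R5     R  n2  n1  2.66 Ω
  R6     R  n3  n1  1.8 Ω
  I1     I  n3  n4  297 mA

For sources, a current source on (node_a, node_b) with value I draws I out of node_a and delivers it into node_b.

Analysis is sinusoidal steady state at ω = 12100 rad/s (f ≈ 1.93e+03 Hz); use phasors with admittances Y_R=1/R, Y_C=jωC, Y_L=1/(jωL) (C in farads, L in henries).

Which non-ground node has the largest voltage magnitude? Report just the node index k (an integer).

3

Element admittances at ω=12100 rad/s:
  Y(C1) = 0.000+0.06933j S between n3,n0
  Y(L1) = 0.000-0.1228j S between n4,n0
  Y(R1) = 0.9804+0.000j S between n3,n4
  Y(R2) = 0.4926+0.000j S between n2,n4
  Y(R3) = 0.1311+0.000j S between n1,n2
  Y(R4) = 0.04831+0.000j S between n0,n4
  Y(R5) = 0.3759+0.000j S between n2,n1
  Y(R6) = 0.5556+0.000j S between n3,n1
  I1: injects 0.297 A into n4 (from n3)
Assemble and solve the 4×4 MNA system:
  V(n1)=-0.3290+0.1926j  V(n2)=-0.2455+0.1844j  V(n3)=-0.4052+0.2002j  V(n4)=-0.1596+0.1758j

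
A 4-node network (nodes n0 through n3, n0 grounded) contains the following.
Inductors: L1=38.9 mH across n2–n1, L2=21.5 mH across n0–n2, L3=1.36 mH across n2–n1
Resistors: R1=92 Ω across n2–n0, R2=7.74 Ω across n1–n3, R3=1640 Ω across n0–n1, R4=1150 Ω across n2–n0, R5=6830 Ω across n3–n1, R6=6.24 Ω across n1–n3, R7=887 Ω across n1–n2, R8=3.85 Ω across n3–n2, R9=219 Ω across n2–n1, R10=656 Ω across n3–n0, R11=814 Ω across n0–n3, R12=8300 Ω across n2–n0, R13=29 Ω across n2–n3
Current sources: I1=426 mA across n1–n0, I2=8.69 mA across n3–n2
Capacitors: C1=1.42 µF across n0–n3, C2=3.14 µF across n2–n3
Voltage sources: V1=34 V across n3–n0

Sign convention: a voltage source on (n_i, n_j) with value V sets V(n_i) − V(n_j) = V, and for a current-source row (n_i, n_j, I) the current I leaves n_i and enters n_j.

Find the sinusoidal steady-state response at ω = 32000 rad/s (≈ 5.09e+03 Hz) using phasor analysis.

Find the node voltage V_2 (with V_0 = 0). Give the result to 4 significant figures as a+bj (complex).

Apply KCL at each of the 3 non-ground nodes and solve the resulting linear system.
Node n1: branches {L1, R2, R3, I1, R5, R6, R7, R9, L3} → V_1 = 32.51-0.01557j
Node n2: branches {L1, R1, I2, R4, C2, L2, R7, R8, R9, L3, R12, R13} → V_2 = 32.84+0.5517j
Node n3: branches {R2, I2, C1, C2, R5, R6, R8, R10, R11, R13, V1} → V_3 = 34.00+0.000j
Source currents: i(V1)=-0.9297-1.504j

32.84+0.5517j V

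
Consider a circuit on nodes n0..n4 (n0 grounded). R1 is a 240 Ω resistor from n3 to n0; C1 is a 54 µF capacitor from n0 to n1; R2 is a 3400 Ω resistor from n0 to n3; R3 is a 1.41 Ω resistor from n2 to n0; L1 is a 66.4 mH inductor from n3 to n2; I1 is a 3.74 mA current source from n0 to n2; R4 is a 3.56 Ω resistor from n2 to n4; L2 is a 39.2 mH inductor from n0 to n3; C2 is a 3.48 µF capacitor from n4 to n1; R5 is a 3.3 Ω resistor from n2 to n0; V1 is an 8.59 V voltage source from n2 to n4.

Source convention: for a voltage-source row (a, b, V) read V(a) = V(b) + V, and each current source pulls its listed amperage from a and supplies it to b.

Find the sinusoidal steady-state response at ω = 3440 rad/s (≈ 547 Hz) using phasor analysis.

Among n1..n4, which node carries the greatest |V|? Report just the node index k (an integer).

4

MNA unknowns: 4 node voltages V₁..V_4 plus 1 source current (V1)
R1: Y=0.004167+0.000j on G[3,0]
C1: Y=0.000+0.1858j on G[0,1]
R2: Y=0.0002941+0.000j on G[0,3]
R3: Y=0.7092+0.000j on G[2,0]
L1: Y=0.000-0.004378j on G[3,2]
I1: z[0]−=0.00374, z[2]+=0.00374
R4: Y=0.2809+0.000j on G[2,4]
L2: Y=0.000-0.007416j on G[0,3]
C2: Y=0.000+0.01197j on G[4,1]
R5: Y=0.3030+0.000j on G[2,0]
V1: row V2−V4=8.59, i_V1 at 2,4
solve → V1=-0.5198+0.005773j, V2=0.004473+0.09535j, V3=0.01316+0.03042j, V4=-8.586+0.09535j
aux → i_V1=-2.414-0.09656j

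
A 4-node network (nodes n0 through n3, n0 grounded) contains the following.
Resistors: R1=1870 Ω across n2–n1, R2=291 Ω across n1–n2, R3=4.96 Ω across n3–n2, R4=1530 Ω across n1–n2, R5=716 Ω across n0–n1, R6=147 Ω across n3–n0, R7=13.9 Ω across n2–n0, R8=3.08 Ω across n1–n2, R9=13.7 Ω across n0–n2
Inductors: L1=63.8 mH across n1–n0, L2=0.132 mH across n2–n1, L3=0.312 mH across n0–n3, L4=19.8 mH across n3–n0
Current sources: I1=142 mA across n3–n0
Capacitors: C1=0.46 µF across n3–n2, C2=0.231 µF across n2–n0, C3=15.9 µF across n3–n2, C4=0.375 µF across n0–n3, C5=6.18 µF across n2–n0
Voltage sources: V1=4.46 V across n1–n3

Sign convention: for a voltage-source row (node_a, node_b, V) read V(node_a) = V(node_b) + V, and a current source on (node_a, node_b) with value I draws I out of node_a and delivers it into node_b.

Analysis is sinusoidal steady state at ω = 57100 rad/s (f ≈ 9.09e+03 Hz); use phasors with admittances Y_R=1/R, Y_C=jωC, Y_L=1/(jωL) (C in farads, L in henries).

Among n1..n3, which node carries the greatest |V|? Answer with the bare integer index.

Apply KCL at each of the 3 non-ground nodes and solve the resulting linear system.
Node n1: branches {R1, R2, L1, L2, R4, R5, R8, V1} → V_1 = 3.643+2.262j
Node n2: branches {R1, R2, R3, L2, R4, C1, C2, C3, R7, R8, R9, C5} → V_2 = -0.3184+0.4823j
Node n3: branches {R3, I1, C1, R6, C3, L3, C4, L4, V1} → V_3 = -0.8173+2.262j
Source currents: i(V1)=-1.546-0.06272j

1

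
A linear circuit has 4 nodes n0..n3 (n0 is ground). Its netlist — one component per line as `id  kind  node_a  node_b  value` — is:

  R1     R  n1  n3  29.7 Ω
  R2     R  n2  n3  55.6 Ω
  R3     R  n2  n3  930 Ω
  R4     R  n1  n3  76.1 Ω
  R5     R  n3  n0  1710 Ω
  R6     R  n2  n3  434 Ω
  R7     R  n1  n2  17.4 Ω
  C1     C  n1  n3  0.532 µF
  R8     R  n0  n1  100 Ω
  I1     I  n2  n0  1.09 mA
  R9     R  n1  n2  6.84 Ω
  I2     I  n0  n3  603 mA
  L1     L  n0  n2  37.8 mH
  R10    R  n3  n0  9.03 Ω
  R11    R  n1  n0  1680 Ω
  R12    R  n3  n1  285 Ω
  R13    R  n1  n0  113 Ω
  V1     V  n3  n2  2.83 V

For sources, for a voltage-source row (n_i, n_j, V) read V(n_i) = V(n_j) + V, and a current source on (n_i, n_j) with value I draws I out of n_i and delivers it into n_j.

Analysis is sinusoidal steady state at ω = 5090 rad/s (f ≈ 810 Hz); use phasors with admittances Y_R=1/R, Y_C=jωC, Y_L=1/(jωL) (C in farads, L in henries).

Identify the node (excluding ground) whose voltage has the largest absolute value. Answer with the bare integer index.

Apply KCL at each of the 3 non-ground nodes and solve the resulting linear system.
Node n1: branches {R1, R4, R7, C1, R8, R9, R11, R12, R13} → V_1 = 2.505+0.1006j
Node n2: branches {R2, R3, R6, R7, I1, R9, L1, V1} → V_2 = 2.135+0.08212j
Node n3: branches {R1, R2, R3, R4, R5, R6, C1, I2, R10, R12, V1} → V_3 = 4.965+0.08212j
Source currents: i(V1)=-0.1341-0.01487j

3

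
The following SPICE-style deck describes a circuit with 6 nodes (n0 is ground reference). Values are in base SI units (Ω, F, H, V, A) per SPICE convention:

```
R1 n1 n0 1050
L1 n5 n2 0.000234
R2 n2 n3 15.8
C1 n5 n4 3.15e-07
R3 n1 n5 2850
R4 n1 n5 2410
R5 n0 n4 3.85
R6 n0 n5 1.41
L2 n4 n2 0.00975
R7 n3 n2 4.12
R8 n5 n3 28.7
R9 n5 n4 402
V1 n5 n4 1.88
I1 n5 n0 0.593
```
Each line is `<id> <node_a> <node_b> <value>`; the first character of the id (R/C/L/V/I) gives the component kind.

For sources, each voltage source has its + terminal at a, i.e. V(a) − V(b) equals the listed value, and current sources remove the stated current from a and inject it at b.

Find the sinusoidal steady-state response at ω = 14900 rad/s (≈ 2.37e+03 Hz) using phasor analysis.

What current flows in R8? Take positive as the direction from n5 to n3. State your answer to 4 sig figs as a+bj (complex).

0.001363-0.0001452j A

Element admittances at ω=14900 rad/s:
  Y(R1) = 0.0009524+0.000j S between n1,n0
  Y(L1) = 0.000-0.2868j S between n5,n2
  Y(R2) = 0.06329+0.000j S between n2,n3
  Y(C1) = 0.000+0.004693j S between n5,n4
  Y(R3) = 0.0003509+0.000j S between n1,n5
  Y(R4) = 0.0004149+0.000j S between n1,n5
  Y(R5) = 0.2597+0.000j S between n0,n4
  Y(R6) = 0.7092+0.000j S between n0,n5
  Y(L2) = 0.000-0.006883j S between n4,n2
  Y(R7) = 0.2427+0.000j S between n3,n2
  Y(R8) = 0.03484+0.000j S between n5,n3
  Y(R9) = 0.002488+0.000j S between n5,n4
  V1: constraint V(n5)−V(n4) = 1.88
  I1: injects 0.593 A into n0 (from n5)
Assemble and solve the 6×6 MNA system:
  V(n1)=-0.04813+0.000j  V(n2)=-0.1516+0.004640j  V(n3)=-0.1471+0.004166j  V(n4)=-1.988+0.000j  V(n5)=-0.1080+0.000j
  i(V1)=-0.5211+0.003817j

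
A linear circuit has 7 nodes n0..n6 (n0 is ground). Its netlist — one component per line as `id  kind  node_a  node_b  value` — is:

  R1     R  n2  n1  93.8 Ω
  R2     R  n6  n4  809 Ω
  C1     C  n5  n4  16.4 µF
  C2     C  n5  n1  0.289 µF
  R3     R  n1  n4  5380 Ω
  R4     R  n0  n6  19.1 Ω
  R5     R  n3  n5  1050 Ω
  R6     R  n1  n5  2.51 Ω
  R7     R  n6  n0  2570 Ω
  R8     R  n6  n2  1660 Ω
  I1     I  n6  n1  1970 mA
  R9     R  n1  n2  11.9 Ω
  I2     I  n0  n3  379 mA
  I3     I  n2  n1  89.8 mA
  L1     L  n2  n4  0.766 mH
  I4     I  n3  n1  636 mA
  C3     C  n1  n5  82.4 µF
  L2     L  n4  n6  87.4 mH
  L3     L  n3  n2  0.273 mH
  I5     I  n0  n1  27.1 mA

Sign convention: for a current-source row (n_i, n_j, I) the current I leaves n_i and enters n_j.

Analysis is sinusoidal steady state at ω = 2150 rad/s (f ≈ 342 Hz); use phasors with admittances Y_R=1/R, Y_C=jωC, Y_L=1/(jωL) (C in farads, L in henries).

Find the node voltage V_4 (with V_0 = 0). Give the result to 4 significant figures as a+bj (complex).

145.8+398.6j V

Element admittances at ω=2150 rad/s:
  Y(R1) = 0.01066+0.000j S between n2,n1
  Y(R2) = 0.001236+0.000j S between n6,n4
  Y(C1) = 0.000+0.03526j S between n5,n4
  Y(C2) = 0.000+0.0006214j S between n5,n1
  Y(R3) = 0.0001859+0.000j S between n1,n4
  Y(R4) = 0.05236+0.000j S between n0,n6
  Y(R5) = 0.0009524+0.000j S between n3,n5
  Y(R6) = 0.3984+0.000j S between n1,n5
  Y(R7) = 0.0003891+0.000j S between n6,n0
  Y(R8) = 0.0006024+0.000j S between n6,n2
  I1: injects 1.97 A into n1 (from n6)
  Y(R9) = 0.08403+0.000j S between n1,n2
  I2: injects 0.379 A into n3 (from n0)
  I3: injects 0.0898 A into n1 (from n2)
  Y(L1) = 0.000-0.6072j S between n2,n4
  I4: injects 0.636 A into n1 (from n3)
  Y(C3) = 0.000+0.1772j S between n1,n5
  Y(L2) = 0.000-0.005322j S between n4,n6
  Y(L3) = 0.000-1.704j S between n3,n2
  I5: injects 0.0271 A into n1 (from n0)
Assemble and solve the 6×6 MNA system:
  V(n1)=173.2+392.3j  V(n2)=147.7+401.9j  V(n3)=147.7+401.7j  V(n4)=145.8+398.6j  V(n5)=171.7+390.7j  V(n6)=7.699+0.000j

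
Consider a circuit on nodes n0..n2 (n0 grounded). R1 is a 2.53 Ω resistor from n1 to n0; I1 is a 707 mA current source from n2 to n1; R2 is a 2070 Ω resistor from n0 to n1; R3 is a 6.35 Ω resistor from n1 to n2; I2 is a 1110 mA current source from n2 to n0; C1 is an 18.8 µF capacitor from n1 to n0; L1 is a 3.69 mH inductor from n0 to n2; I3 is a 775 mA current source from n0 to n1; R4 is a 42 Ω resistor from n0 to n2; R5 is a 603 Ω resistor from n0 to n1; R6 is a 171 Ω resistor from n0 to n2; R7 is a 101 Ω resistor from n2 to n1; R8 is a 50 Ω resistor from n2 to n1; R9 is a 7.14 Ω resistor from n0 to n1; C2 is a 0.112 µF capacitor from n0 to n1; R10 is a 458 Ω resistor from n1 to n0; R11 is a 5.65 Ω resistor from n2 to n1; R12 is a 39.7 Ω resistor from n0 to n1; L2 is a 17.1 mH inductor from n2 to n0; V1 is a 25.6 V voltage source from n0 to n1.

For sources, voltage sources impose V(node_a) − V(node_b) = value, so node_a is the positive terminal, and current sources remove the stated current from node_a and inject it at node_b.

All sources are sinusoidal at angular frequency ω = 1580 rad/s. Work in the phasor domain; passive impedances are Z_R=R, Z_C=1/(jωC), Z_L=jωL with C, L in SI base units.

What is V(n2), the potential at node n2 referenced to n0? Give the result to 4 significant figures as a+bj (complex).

Element admittances at ω=1580 rad/s:
  Y(R1) = 0.3953+0.000j S between n1,n0
  I1: injects 0.707 A into n1 (from n2)
  Y(R2) = 0.0004831+0.000j S between n0,n1
  Y(R3) = 0.1575+0.000j S between n1,n2
  I2: injects 1.11 A into n0 (from n2)
  Y(C1) = 0.000+0.02970j S between n1,n0
  Y(L1) = 0.000-0.1715j S between n0,n2
  I3: injects 0.775 A into n1 (from n0)
  Y(R4) = 0.02381+0.000j S between n0,n2
  Y(R5) = 0.001658+0.000j S between n0,n1
  Y(R6) = 0.005848+0.000j S between n0,n2
  Y(R7) = 0.009901+0.000j S between n2,n1
  Y(R8) = 0.02000+0.000j S between n2,n1
  Y(R9) = 0.1401+0.000j S between n0,n1
  Y(C2) = 0.000+0.0001770j S between n0,n1
  Y(R10) = 0.002183+0.000j S between n1,n0
  Y(R11) = 0.1770+0.000j S between n2,n1
  Y(R12) = 0.02519+0.000j S between n0,n1
  Y(L2) = 0.000-0.03701j S between n2,n0
  V1: constraint V(n0)−V(n1) = 25.6
Assemble and solve the 3×3 MNA system:
  V(n1)=-25.60+0.000j  V(n2)=-22.10-11.69j
  i(V1)=-17.22+3.496j

-22.10-11.69j V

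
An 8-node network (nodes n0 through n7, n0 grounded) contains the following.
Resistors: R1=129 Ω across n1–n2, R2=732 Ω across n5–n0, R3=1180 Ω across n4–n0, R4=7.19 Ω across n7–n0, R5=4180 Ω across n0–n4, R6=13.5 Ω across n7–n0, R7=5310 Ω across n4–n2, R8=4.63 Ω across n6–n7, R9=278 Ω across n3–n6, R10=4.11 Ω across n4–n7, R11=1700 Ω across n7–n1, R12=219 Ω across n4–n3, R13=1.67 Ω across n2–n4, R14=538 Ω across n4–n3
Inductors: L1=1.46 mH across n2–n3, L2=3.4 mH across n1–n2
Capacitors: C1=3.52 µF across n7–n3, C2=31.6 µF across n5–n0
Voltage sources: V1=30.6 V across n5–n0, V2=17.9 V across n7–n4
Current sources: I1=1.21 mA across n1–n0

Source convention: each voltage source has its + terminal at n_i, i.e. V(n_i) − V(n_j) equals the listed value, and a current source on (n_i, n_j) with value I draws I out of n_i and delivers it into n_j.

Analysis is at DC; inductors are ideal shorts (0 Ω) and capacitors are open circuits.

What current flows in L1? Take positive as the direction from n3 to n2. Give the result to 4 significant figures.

MNA unknowns: 7 node voltages V₁..V_7 plus 4 source currents (L1, L2, V1, V2)
R1: Y=0.007752 on G[1,2]
L1: row V2−V3=0, i_L1 at 2,3
C1: Y=0.000 on G[7,3]
R2: Y=0.001366 on G[5,0]
R3: Y=0.0008475 on G[4,0]
R4: Y=0.1391 on G[7,0]
R5: Y=0.0002392 on G[0,4]
R6: Y=0.07407 on G[7,0]
R7: Y=0.0001883 on G[4,2]
R8: Y=0.2160 on G[6,7]
R9: Y=0.003597 on G[3,6]
L2: row V1−V2=0, i_L2 at 1,2
R10: Y=0.2433 on G[4,7]
C2: Y=0.000 on G[5,0]
R11: Y=0.0005882 on G[7,1]
R12: Y=0.004566 on G[4,3]
R13: Y=0.5988 on G[2,4]
R14: Y=0.001859 on G[4,3]
V1: row V5−V0=30.6, i_V1 at 5,0
V2: row V7−V4=17.9, i_V2 at 7,4
I1: z[1]−=0.00121, z[0]+=0.00121
solve → V1=-17.70, V2=-17.70, V3=-17.70, V4=-17.81, V5=30.60, V6=-0.2061, V7=0.08515
aux → i_L1=-0.06215, i_L2=0.009249, i_V1=-0.04180, i_V2=-4.447

0.06215 A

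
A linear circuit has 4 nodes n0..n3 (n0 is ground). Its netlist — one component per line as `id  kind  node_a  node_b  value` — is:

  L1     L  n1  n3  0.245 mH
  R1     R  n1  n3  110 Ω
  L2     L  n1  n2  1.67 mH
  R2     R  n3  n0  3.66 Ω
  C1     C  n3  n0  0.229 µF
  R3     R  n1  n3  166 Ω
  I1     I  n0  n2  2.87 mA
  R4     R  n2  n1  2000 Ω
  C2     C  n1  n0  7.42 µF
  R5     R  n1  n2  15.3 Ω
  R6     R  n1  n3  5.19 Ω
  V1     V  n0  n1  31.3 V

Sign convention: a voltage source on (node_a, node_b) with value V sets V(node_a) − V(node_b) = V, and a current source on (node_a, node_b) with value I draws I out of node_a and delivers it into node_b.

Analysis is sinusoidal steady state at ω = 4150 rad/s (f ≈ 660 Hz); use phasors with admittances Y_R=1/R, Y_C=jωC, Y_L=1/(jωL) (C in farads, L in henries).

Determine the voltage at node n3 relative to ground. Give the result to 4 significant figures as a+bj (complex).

-27.89+7.033j V

MNA unknowns: 3 node voltages V₁..V_3 plus 1 source current (V1)
L1: Y=0.000-0.9835j on G[1,3]
R1: Y=0.009091+0.000j on G[1,3]
L2: Y=0.000-0.1443j on G[1,2]
R2: Y=0.2732+0.000j on G[3,0]
C1: Y=0.000+0.0009503j on G[3,0]
R3: Y=0.006024+0.000j on G[1,3]
I1: z[0]−=0.00287, z[2]+=0.00287
R4: Y=0.0005000+0.000j on G[2,1]
C2: Y=0.000+0.03079j on G[1,0]
R5: Y=0.06536+0.000j on G[1,2]
R6: Y=0.1927+0.000j on G[1,3]
V1: row V0−V1=31.3, i_V1 at 0,1
solve → V1=-31.30+0.000j, V2=-31.29+0.01646j, V3=-27.89+7.033j
aux → i_V1=-7.629+0.9312j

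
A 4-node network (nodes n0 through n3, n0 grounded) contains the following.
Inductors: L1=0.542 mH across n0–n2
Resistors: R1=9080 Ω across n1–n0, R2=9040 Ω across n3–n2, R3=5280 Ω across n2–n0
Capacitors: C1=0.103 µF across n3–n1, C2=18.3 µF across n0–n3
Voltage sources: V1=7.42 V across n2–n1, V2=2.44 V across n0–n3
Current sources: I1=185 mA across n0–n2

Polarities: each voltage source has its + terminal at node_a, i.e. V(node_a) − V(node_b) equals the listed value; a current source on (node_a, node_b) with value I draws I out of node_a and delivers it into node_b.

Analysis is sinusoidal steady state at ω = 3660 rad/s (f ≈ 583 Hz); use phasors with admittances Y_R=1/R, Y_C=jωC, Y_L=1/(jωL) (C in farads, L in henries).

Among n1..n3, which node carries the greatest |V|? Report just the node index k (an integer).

1

Element admittances at ω=3660 rad/s:
  Y(L1) = 0.000-0.5041j S between n0,n2
  Y(R1) = 0.0001101+0.000j S between n1,n0
  Y(C1) = 0.000+0.0003770j S between n3,n1
  Y(R2) = 0.0001106+0.000j S between n3,n2
  Y(R3) = 0.0001894+0.000j S between n2,n0
  Y(C2) = 0.000+0.06698j S between n0,n3
  V1: constraint V(n2)−V(n1) = 7.42
  V2: constraint V(n0)−V(n3) = 2.44
  I1: injects 0.185 A into n2 (from n0)
Assemble and solve the 5×5 MNA system:
  V(n1)=-7.423+0.3684j  V(n2)=-0.003427+0.3684j  V(n3)=-2.440+0.000j
  i(V1)=-0.0009564-0.001838j  i(V2)=-0.0001307-0.1616j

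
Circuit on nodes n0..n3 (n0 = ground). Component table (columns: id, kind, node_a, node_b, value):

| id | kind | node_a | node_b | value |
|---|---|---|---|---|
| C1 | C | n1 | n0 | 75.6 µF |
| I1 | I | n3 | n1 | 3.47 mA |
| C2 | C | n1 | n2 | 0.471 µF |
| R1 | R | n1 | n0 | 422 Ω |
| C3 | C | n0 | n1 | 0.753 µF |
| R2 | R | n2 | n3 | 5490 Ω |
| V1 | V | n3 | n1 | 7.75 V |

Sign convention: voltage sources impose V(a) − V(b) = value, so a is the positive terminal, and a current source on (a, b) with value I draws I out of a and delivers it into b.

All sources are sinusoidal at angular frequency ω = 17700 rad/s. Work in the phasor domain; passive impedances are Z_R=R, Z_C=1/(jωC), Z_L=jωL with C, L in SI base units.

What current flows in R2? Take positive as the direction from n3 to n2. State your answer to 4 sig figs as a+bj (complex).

Apply KCL at each of the 3 non-ground nodes and solve the resulting linear system.
Node n1: branches {C1, I1, C2, R1, C3, V1} → V_1 = 0.000+0.000j
Node n2: branches {C2, R2} → V_2 = 0.003698-0.1692j
Node n3: branches {I1, R2, V1} → V_3 = 7.750+0.000j
Source currents: i(V1)=-0.004881-3.083e-05j

0.001411+3.083e-05j A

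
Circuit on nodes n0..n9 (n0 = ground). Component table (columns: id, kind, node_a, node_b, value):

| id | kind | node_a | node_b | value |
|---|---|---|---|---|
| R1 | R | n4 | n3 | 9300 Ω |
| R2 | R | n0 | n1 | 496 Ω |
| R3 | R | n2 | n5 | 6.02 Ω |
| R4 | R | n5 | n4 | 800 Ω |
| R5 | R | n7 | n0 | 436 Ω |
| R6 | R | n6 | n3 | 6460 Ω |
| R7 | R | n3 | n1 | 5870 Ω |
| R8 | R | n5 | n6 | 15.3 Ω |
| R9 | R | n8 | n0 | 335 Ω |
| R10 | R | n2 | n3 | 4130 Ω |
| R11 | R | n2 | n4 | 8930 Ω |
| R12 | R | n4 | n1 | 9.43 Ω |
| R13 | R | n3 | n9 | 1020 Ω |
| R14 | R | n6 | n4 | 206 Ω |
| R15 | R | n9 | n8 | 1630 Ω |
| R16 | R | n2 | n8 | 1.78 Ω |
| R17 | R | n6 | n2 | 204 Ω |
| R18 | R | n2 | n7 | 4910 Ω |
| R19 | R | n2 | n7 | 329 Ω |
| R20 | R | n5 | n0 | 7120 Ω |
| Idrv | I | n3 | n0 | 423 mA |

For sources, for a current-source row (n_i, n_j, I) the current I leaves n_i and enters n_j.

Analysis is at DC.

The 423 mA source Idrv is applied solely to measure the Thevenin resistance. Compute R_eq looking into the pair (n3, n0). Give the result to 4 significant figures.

R_eq = 1105. Ω

Element admittances at DC:
  Y(R1) = 0.0001075 S between n4,n3
  Y(R2) = 0.002016 S between n0,n1
  Y(R3) = 0.1661 S between n2,n5
  Y(R4) = 0.001250 S between n5,n4
  Y(R5) = 0.002294 S between n7,n0
  Y(R6) = 0.0001548 S between n6,n3
  Y(R7) = 0.0001704 S between n3,n1
  Y(R8) = 0.06536 S between n5,n6
  Y(R9) = 0.002985 S between n8,n0
  Y(R10) = 0.0002421 S between n2,n3
  Y(R11) = 0.0001120 S between n2,n4
  Y(R12) = 0.1060 S between n4,n1
  Y(R13) = 0.0009804 S between n3,n9
  Y(R14) = 0.004854 S between n6,n4
  Y(R15) = 0.0006135 S between n9,n8
  Y(R16) = 0.5618 S between n2,n8
  Y(R17) = 0.004902 S between n6,n2
  Y(R18) = 0.0002037 S between n2,n7
  Y(R19) = 0.003040 S between n2,n7
  Y(R20) = 0.0001404 S between n5,n0
  Idrv: injects 0.423 A into n0 (from n3)
Assemble and solve the 9×9 MNA system:
  V(n1)=-63.60  V(n2)=-66.01  V(n3)=-467.6  V(n4)=-64.16  V(n5)=-66.21  V(n6)=-66.89  V(n7)=-38.67  V(n8)=-65.93  V(n9)=-313.0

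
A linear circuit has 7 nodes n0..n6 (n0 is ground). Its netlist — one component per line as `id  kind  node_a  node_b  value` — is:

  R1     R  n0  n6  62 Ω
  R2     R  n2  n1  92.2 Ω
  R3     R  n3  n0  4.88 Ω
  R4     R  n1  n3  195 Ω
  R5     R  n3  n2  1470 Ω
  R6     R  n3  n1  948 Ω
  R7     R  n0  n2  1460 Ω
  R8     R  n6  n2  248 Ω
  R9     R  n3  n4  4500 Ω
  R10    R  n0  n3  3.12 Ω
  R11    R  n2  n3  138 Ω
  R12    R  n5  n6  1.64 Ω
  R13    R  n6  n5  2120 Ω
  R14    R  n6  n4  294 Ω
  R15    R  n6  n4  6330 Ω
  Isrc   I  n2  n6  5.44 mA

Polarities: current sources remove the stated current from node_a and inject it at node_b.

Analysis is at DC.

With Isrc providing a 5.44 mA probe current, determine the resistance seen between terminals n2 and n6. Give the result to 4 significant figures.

Apply KCL at each of the 6 non-ground nodes and solve the resulting linear system.
Node n1: branches {R2, R4, R6} → V_1 = -0.1812
Node n2: branches {R2, R5, R7, R8, R11, Isrc} → V_2 = -0.2811
Node n3: branches {R3, R4, R5, R6, R9, R10, R11} → V_3 = -0.006122
Node n4: branches {R9, R14, R15} → V_4 = 0.1986
Node n5: branches {R12, R13} → V_5 = 0.2114
Node n6: branches {R1, R8, R12, R13, R14, R15, Isrc} → V_6 = 0.2114

R_eq = 90.52 Ω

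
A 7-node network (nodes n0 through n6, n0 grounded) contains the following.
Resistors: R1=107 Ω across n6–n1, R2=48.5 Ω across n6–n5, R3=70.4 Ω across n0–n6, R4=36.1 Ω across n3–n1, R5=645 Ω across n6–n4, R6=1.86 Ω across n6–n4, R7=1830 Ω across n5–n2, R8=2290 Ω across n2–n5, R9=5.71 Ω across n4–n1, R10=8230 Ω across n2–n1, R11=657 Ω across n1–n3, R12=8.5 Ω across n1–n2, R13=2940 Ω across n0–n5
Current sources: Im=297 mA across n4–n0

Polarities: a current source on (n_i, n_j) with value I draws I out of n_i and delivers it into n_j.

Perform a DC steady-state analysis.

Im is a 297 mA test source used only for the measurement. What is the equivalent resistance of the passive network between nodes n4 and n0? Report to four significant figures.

MNA unknowns: 6 node voltages V₁..V_6
R1: Y=0.009346 on G[6,1]
R2: Y=0.02062 on G[6,5]
R3: Y=0.01420 on G[0,6]
R4: Y=0.02770 on G[3,1]
R5: Y=0.001550 on G[6,4]
R6: Y=0.5376 on G[6,4]
R7: Y=0.0005464 on G[5,2]
R8: Y=0.0004367 on G[2,5]
R9: Y=0.1751 on G[4,1]
R10: Y=0.0001215 on G[2,1]
R11: Y=0.001522 on G[1,3]
R12: Y=0.1176 on G[1,2]
R13: Y=0.0003401 on G[0,5]
Im: z[4]−=0.297, z[0]+=0.297
solve → V1=-20.94, V2=-20.93, V3=-20.94, V4=-20.97, V5=-20.13, V6=-20.43

R_eq = 70.60 Ω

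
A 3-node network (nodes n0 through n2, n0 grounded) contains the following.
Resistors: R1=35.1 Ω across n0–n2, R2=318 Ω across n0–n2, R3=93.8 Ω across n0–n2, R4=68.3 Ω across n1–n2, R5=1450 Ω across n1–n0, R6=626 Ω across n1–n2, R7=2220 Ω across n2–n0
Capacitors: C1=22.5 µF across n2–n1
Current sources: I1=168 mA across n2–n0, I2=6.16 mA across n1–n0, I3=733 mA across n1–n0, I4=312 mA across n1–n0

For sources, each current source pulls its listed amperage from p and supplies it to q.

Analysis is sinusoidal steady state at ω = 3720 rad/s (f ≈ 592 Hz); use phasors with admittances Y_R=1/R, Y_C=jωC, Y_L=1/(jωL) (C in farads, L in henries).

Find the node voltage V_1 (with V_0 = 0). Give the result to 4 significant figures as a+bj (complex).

-30.42+11.66j V

Element admittances at ω=3720 rad/s:
  Y(R1) = 0.02849+0.000j S between n0,n2
  Y(R2) = 0.003145+0.000j S between n0,n2
  Y(R3) = 0.01066+0.000j S between n0,n2
  Y(C1) = 0.000+0.08370j S between n2,n1
  I1: injects 0.168 A into n0 (from n2)
  Y(R4) = 0.01464+0.000j S between n1,n2
  Y(R5) = 0.0006897+0.000j S between n1,n0
  Y(R6) = 0.001597+0.000j S between n1,n2
  Y(R7) = 0.0004505+0.000j S between n2,n0
  I2: injects 0.00616 A into n0 (from n1)
  I3: injects 0.733 A into n0 (from n1)
  I4: injects 0.312 A into n0 (from n1)
Assemble and solve the 2×2 MNA system:
  V(n1)=-30.42+11.66j  V(n2)=-28.03-0.1880j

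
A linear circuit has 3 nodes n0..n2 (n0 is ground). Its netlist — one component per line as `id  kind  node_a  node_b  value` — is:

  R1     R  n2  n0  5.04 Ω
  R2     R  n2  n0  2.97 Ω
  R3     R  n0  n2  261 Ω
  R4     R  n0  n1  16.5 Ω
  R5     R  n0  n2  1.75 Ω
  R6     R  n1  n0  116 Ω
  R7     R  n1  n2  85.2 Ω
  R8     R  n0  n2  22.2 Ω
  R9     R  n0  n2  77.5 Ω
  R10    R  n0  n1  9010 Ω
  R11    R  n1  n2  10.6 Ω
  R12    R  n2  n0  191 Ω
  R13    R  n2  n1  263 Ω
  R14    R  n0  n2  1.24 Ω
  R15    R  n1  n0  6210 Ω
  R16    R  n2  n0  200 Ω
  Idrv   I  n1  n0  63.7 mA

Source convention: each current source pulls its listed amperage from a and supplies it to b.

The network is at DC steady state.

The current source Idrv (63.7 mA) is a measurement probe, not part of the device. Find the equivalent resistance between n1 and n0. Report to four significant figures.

R_eq = 5.760 Ω

Element admittances at DC:
  Y(R1) = 0.1984 S between n2,n0
  Y(R2) = 0.3367 S between n2,n0
  Y(R3) = 0.003831 S between n0,n2
  Y(R4) = 0.06061 S between n0,n1
  Y(R5) = 0.5714 S between n0,n2
  Y(R6) = 0.008621 S between n1,n0
  Y(R7) = 0.01174 S between n1,n2
  Y(R8) = 0.04505 S between n0,n2
  Y(R9) = 0.01290 S between n0,n2
  Y(R10) = 0.0001110 S between n0,n1
  Y(R11) = 0.09434 S between n1,n2
  Y(R12) = 0.005236 S between n2,n0
  Y(R13) = 0.003802 S between n2,n1
  Y(R14) = 0.8065 S between n0,n2
  Y(R15) = 0.0001610 S between n1,n0
  Y(R16) = 0.005000 S between n2,n0
  Idrv: injects 0.0637 A into n0 (from n1)
Assemble and solve the 2×2 MNA system:
  V(n1)=-0.3669  V(n2)=-0.01924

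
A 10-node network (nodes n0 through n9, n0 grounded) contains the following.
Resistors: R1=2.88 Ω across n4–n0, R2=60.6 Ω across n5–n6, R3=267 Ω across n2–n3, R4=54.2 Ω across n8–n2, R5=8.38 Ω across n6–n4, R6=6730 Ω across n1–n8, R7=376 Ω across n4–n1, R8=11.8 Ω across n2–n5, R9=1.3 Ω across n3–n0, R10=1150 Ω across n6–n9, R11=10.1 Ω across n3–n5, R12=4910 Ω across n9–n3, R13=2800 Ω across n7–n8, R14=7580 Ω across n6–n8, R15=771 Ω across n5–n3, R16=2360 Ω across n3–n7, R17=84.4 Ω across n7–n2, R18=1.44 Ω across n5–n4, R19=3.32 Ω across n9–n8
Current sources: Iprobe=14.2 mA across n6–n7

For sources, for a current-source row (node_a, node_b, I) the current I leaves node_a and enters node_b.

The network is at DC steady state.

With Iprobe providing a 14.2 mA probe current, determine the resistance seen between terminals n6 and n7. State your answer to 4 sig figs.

Element admittances at DC:
  Y(R1) = 0.3472 S between n4,n0
  Y(R2) = 0.01650 S between n5,n6
  Y(R3) = 0.003745 S between n2,n3
  Y(R4) = 0.01845 S between n8,n2
  Y(R5) = 0.1193 S between n6,n4
  Y(R6) = 0.0001486 S between n1,n8
  Y(R7) = 0.002660 S between n4,n1
  Y(R8) = 0.08475 S between n2,n5
  Y(R9) = 0.7692 S between n3,n0
  Y(R10) = 0.0008696 S between n6,n9
  Y(R11) = 0.09901 S between n3,n5
  Y(R12) = 0.0002037 S between n9,n3
  Y(R13) = 0.0003571 S between n7,n8
  Y(R14) = 0.0001319 S between n6,n8
  Y(R15) = 0.001297 S between n5,n3
  Y(R16) = 0.0004237 S between n3,n7
  Y(R17) = 0.01185 S between n7,n2
  Y(R18) = 0.6944 S between n5,n4
  Y(R19) = 0.3012 S between n9,n8
  Iprobe: injects 0.0142 A into n7 (from n6)
Assemble and solve the 9×9 MNA system:
  V(n1)=0.003605  V(n2)=0.1597  V(n3)=0.002408  V(n4)=-0.005334  V(n5)=0.009283  V(n6)=-0.1061  V(n7)=1.279  V(n8)=0.1636  V(n9)=0.1627

R_eq = 97.53 Ω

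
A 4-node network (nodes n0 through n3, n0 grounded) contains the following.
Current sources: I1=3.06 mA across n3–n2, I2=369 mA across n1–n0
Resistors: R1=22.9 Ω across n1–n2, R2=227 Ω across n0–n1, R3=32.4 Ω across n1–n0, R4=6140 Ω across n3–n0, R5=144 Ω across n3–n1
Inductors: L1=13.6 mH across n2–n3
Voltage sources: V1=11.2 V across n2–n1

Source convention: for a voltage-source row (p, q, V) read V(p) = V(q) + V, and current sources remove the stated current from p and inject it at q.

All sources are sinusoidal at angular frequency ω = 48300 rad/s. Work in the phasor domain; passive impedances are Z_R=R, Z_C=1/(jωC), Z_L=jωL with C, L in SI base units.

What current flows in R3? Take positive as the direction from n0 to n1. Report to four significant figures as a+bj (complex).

0.3215-0.0003310j A

MNA unknowns: 3 node voltages V₁..V_3 plus 1 source current (V1)
I1: z[3]−=0.00306, z[2]+=0.00306
R1: Y=0.04367+0.000j on G[1,2]
I2: z[1]−=0.369, z[0]+=0.369
R2: Y=0.004405+0.000j on G[0,1]
L1: Y=0.000-0.001522j on G[2,3]
R3: Y=0.03086+0.000j on G[1,0]
R4: Y=0.0001629+0.000j on G[3,0]
R5: Y=0.006944+0.000j on G[3,1]
V1: row V2−V1=11.2, i_V1 at 2,1
solve → V1=-10.42+0.01072j, V2=0.7844+0.01072j, V3=-10.11-2.323j
aux → i_V1=-0.4896+0.01658j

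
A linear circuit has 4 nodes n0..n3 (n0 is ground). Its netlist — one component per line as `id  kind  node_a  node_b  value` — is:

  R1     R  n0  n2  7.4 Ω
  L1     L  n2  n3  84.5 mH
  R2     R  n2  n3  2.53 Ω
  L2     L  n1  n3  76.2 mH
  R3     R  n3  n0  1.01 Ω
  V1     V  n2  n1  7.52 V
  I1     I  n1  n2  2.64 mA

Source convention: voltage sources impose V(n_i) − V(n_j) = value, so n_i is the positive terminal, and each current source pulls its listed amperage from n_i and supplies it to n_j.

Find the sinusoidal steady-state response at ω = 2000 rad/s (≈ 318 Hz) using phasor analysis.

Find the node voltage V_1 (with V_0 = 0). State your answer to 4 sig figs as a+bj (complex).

Element admittances at ω=2000 rad/s:
  Y(R1) = 0.1351+0.000j S between n0,n2
  Y(L1) = 0.000-0.005917j S between n2,n3
  Y(R2) = 0.3953+0.000j S between n2,n3
  Y(L2) = 0.000-0.006562j S between n1,n3
  Y(R3) = 0.9901+0.000j S between n3,n0
  V1: constraint V(n2)−V(n1) = 7.52
  I1: injects 0.00264 A into n2 (from n1)
Assemble and solve the 4×4 MNA system:
  V(n1)=-7.518-0.08439j  V(n2)=0.002048-0.08439j  V(n3)=-0.0002796+0.01152j
  i(V1)=0.002011+0.04933j

-7.518-0.08439j V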